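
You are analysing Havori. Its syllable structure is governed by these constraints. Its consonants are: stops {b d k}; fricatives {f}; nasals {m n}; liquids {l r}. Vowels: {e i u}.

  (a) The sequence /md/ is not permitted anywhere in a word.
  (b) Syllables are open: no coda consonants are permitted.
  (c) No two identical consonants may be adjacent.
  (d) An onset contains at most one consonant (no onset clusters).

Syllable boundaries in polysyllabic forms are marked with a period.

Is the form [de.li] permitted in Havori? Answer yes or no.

yes

[de.li] — σ1 onset /d/, coda /∅/ ok; σ2 onset /l/, coda /∅/ ok → permitted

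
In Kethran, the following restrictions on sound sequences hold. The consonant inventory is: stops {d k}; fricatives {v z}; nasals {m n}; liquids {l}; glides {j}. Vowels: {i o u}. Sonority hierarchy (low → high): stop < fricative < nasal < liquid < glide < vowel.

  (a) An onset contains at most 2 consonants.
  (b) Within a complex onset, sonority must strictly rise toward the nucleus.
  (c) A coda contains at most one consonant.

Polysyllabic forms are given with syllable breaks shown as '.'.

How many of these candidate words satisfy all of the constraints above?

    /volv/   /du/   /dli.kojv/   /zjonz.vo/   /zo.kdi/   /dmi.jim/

2

/volv/ — violates constraint (c): syllable 1 coda /lv/ has 2 consonants (> 1) → ill-formed
/du/ — σ1 onset /d/, coda /∅/ ok → well-formed
/dli.kojv/ — violates constraint (c): syllable 2 coda /jv/ has 2 consonants (> 1) → ill-formed
/zjonz.vo/ — violates constraint (c): syllable 1 coda /nz/ has 2 consonants (> 1) → ill-formed
/zo.kdi/ — violates constraint (b): syllable 2 onset /kd/: /k/ (stop, 1) → /d/ (stop, 1) does not rise → ill-formed
/dmi.jim/ — σ1 onset /dm/ (1→3 rises), coda /∅/ ok; σ2 onset /j/, coda /m/ ok → well-formed
Well-formed: /du/, /dmi.jim/ → 2.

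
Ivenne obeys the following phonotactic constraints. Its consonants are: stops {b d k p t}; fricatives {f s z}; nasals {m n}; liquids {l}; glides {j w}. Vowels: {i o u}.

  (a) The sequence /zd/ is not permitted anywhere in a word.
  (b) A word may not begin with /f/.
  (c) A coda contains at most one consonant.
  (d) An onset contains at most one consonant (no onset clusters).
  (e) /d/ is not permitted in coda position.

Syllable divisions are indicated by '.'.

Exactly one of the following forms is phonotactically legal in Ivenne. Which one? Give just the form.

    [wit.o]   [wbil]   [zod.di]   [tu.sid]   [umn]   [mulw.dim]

[wit.o] — σ1 onset /w/, coda /t/ ok; σ2 onset /∅/, coda /∅/ ok → phonotactically legal
[wbil] — violates constraint (d): syllable 1 onset /wb/ has 2 consonants (> 1) → phonotactically illegal
[zod.di] — violates constraint (e): syllable 1 coda contains /d/ → phonotactically illegal
[tu.sid] — violates constraint (e): syllable 2 coda contains /d/ → phonotactically illegal
[umn] — violates constraint (c): syllable 1 coda /mn/ has 2 consonants (> 1) → phonotactically illegal
[mulw.dim] — violates constraint (c): syllable 1 coda /lw/ has 2 consonants (> 1) → phonotactically illegal

[wit.o]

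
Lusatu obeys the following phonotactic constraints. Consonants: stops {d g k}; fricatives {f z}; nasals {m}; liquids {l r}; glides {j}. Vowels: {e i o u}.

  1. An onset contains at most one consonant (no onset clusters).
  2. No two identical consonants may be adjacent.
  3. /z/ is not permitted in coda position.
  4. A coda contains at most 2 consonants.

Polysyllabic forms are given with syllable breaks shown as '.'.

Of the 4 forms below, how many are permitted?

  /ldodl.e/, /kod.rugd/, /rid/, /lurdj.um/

/ldodl.e/ — violates constraint 1: syllable 1 onset /ld/ has 2 consonants (> 1) → not permitted
/kod.rugd/ — σ1 onset /k/, coda /d/ ok; σ2 onset /r/, coda /gd/ (2C) ok → permitted
/rid/ — σ1 onset /r/, coda /d/ ok → permitted
/lurdj.um/ — violates constraint 4: syllable 1 coda /rdj/ has 3 consonants (> 2) → not permitted
Permitted: /kod.rugd/, /rid/ → 2.

2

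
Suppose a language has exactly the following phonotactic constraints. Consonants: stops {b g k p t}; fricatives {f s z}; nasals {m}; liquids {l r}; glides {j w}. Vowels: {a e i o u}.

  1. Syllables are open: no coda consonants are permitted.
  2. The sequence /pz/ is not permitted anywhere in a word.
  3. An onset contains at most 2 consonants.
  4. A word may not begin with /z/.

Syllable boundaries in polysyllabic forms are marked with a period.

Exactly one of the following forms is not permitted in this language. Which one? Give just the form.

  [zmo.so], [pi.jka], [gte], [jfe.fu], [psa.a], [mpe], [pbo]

[zmo.so]

[zmo.so] — violates constraint 4: word begins with /z/ → not permitted
[pi.jka] — σ1 onset /p/, coda /∅/ ok; σ2 onset /jk/ (2C), coda /∅/ ok → permitted
[gte] — σ1 onset /gt/ (2C), coda /∅/ ok → permitted
[jfe.fu] — σ1 onset /jf/ (2C), coda /∅/ ok; σ2 onset /f/, coda /∅/ ok → permitted
[psa.a] — σ1 onset /ps/ (2C), coda /∅/ ok; σ2 onset /∅/, coda /∅/ ok → permitted
[mpe] — σ1 onset /mp/ (2C), coda /∅/ ok → permitted
[pbo] — σ1 onset /pb/ (2C), coda /∅/ ok → permitted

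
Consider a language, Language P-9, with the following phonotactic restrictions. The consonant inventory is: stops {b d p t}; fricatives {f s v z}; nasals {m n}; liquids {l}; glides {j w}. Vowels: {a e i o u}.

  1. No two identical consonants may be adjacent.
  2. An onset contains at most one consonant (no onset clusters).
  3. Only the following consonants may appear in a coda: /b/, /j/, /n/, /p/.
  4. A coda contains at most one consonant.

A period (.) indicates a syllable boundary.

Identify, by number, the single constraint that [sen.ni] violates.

1

[sen.ni]: adjacent identical consonants /nn/.
This is a violation of constraint 1: "No two identical consonants may be adjacent."
The remaining constraints (2, 3, 4) are satisfied.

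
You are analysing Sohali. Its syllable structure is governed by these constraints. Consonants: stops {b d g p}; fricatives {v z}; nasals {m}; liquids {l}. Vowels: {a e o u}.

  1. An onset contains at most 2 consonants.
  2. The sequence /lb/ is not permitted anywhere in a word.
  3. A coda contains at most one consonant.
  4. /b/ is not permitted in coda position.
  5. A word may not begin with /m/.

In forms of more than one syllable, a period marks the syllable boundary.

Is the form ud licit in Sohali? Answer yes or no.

yes

ud — σ1 onset /∅/, coda /d/ ok → licit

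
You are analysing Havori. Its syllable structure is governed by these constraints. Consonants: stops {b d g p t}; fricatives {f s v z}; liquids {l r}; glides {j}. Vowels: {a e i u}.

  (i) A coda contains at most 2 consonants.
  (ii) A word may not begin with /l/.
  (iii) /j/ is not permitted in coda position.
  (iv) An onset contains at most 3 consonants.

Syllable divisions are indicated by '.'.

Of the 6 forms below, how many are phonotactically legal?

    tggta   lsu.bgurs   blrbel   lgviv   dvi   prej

1

tggta — violates constraint (iv): syllable 1 onset /tggt/ has 4 consonants (> 3) → phonotactically illegal
lsu.bgurs — violates constraint (ii): word begins with /l/ → phonotactically illegal
blrbel — violates constraint (iv): syllable 1 onset /blrb/ has 4 consonants (> 3) → phonotactically illegal
lgviv — violates constraint (ii): word begins with /l/ → phonotactically illegal
dvi — σ1 onset /dv/ (2C), coda /∅/ ok → phonotactically legal
prej — violates constraint (iii): syllable 1 coda contains /j/ → phonotactically illegal
Phonotactically legal: dvi → 1.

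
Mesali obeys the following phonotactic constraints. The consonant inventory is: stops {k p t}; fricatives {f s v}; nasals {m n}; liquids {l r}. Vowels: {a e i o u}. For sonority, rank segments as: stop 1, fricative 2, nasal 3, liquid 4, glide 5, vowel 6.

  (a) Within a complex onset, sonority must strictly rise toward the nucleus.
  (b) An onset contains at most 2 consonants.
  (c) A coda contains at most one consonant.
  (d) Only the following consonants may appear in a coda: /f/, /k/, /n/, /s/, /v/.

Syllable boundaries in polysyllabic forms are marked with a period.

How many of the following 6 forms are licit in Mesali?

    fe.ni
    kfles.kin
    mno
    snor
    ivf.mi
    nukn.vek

fe.ni — σ1 onset /f/, coda /∅/ ok; σ2 onset /n/, coda /∅/ ok → licit
kfles.kin — violates constraint (b): syllable 1 onset /kfl/ has 3 consonants (> 2) → illicit
mno — violates constraint (a): syllable 1 onset /mn/: /m/ (nasal, 3) → /n/ (nasal, 3) does not rise → illicit
snor — violates constraint (d): syllable 1 coda contains /r/, which is not a licensed coda consonant → illicit
ivf.mi — violates constraint (c): syllable 1 coda /vf/ has 2 consonants (> 1) → illicit
nukn.vek — violates constraint (c): syllable 1 coda /kn/ has 2 consonants (> 1) → illicit
Licit: fe.ni → 1.

1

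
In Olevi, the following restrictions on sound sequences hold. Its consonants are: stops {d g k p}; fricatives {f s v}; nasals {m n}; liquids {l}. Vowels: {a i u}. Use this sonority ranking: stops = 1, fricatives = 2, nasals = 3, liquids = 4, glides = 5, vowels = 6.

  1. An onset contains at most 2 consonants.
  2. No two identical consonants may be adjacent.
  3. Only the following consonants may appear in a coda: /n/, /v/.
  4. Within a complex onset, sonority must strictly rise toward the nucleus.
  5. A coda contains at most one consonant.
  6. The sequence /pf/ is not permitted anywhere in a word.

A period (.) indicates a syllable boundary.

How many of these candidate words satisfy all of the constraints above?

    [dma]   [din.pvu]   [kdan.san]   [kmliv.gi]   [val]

2

[dma] — σ1 onset /dm/ (1→3 rises), coda /∅/ ok → licit
[din.pvu] — σ1 onset /d/, coda /n/ ok; σ2 onset /pv/ (1→2 rises), coda /∅/ ok → licit
[kdan.san] — violates constraint 4: syllable 1 onset /kd/: /k/ (stop, 1) → /d/ (stop, 1) does not rise → illicit
[kmliv.gi] — violates constraint 1: syllable 1 onset /kml/ has 3 consonants (> 2) → illicit
[val] — violates constraint 3: syllable 1 coda contains /l/, which is not a licensed coda consonant → illicit
Licit: [dma], [din.pvu] → 2.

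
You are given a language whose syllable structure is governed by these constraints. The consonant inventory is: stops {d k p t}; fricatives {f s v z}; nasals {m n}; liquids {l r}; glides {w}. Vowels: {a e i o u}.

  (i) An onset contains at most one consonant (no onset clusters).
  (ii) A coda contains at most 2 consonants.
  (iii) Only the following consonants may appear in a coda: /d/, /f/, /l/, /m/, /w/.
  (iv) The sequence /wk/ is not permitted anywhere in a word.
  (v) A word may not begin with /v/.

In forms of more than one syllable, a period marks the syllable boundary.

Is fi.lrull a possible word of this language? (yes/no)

no

fi.lrull — violates constraint (i): syllable 2 onset /lr/ has 2 consonants (> 1) → not permitted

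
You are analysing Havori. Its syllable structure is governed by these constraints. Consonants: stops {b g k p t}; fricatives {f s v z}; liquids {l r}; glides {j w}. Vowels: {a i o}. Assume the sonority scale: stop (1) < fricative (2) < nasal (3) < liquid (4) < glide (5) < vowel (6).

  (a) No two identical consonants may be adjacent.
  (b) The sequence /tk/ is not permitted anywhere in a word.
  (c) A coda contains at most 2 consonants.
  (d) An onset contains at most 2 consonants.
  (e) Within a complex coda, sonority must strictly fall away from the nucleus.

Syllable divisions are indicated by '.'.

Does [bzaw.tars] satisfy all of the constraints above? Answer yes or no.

yes

[bzaw.tars] — σ1 onset /bz/ (2C), coda /w/ ok; σ2 onset /t/, coda /rs/ (4→2 falls) ok → permitted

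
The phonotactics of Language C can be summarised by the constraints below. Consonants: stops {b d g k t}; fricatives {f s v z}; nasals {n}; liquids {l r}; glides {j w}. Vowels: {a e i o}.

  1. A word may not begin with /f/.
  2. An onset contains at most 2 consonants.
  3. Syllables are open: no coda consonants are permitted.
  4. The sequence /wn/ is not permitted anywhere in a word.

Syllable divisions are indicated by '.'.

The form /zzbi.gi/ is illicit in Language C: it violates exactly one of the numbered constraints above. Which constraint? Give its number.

/zzbi.gi/: syllable 1 onset /zzb/ has 3 consonants (> 2).
This is a violation of constraint 2: "An onset contains at most 2 consonants."
The remaining constraints (1, 3, 4) are satisfied.

2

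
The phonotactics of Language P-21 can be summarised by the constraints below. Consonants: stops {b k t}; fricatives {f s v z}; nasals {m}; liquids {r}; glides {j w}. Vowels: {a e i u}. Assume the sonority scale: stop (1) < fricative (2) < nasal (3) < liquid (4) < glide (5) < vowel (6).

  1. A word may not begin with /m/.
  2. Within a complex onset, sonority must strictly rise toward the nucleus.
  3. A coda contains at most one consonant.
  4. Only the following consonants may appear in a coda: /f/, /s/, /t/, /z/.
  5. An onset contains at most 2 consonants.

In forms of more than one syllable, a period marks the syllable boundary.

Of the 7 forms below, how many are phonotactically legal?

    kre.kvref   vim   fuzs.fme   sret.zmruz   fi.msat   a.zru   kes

kre.kvref — violates constraint 5: syllable 2 onset /kvr/ has 3 consonants (> 2) → phonotactically illegal
vim — violates constraint 4: syllable 1 coda contains /m/, which is not a licensed coda consonant → phonotactically illegal
fuzs.fme — violates constraint 3: syllable 1 coda /zs/ has 2 consonants (> 1) → phonotactically illegal
sret.zmruz — violates constraint 5: syllable 2 onset /zmr/ has 3 consonants (> 2) → phonotactically illegal
fi.msat — violates constraint 2: syllable 2 onset /ms/: /m/ (nasal, 3) → /s/ (fricative, 2) does not rise → phonotactically illegal
a.zru — σ1 onset /∅/, coda /∅/ ok; σ2 onset /zr/ (2→4 rises), coda /∅/ ok → phonotactically legal
kes — σ1 onset /k/, coda /s/ ok → phonotactically legal
Phonotactically legal: a.zru, kes → 2.

2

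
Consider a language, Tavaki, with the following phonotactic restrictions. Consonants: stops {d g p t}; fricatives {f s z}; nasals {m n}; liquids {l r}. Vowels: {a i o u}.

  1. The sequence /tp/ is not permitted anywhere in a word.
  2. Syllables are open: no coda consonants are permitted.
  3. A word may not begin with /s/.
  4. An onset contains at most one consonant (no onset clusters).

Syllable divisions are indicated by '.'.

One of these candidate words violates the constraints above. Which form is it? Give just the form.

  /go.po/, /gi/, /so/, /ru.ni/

/so/

/go.po/ — σ1 onset /g/, coda /∅/ ok; σ2 onset /p/, coda /∅/ ok → well-formed
/gi/ — σ1 onset /g/, coda /∅/ ok → well-formed
/so/ — violates constraint 3: word begins with /s/ → ill-formed
/ru.ni/ — σ1 onset /r/, coda /∅/ ok; σ2 onset /n/, coda /∅/ ok → well-formed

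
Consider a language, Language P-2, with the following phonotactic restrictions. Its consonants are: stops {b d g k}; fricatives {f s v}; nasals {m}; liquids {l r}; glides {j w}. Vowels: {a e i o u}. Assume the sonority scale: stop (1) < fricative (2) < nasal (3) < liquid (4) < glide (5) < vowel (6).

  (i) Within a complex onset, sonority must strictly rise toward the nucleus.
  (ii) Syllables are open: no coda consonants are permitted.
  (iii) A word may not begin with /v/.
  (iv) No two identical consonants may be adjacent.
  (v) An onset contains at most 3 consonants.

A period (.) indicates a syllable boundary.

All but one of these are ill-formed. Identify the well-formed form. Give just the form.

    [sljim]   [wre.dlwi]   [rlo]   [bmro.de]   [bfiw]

[sljim] — violates constraint (ii): syllable 1 coda /m/ has 1 consonant (> 0) → ill-formed
[wre.dlwi] — violates constraint (i): syllable 1 onset /wr/: /w/ (glide, 5) → /r/ (liquid, 4) does not rise → ill-formed
[rlo] — violates constraint (i): syllable 1 onset /rl/: /r/ (liquid, 4) → /l/ (liquid, 4) does not rise → ill-formed
[bmro.de] — σ1 onset /bmr/ (1→3→4 rises), coda /∅/ ok; σ2 onset /d/, coda /∅/ ok → well-formed
[bfiw] — violates constraint (ii): syllable 1 coda /w/ has 1 consonant (> 0) → ill-formed

[bmro.de]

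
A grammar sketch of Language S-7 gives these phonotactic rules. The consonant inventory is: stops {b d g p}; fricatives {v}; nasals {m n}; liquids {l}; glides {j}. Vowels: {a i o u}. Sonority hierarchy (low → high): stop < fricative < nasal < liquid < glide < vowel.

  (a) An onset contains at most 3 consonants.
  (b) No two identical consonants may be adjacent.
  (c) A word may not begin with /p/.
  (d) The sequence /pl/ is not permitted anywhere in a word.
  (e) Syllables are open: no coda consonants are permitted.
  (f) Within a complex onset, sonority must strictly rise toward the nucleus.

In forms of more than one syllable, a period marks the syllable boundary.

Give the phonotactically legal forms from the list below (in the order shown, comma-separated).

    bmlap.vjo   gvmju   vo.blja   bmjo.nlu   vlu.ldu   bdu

vo.blja, bmjo.nlu

bmlap.vjo — violates constraint (e): syllable 1 coda /p/ has 1 consonant (> 0) → phonotactically illegal
gvmju — violates constraint (a): syllable 1 onset /gvmj/ has 4 consonants (> 3) → phonotactically illegal
vo.blja — σ1 onset /v/, coda /∅/ ok; σ2 onset /blj/ (1→4→5 rises), coda /∅/ ok → phonotactically legal
bmjo.nlu — σ1 onset /bmj/ (1→3→5 rises), coda /∅/ ok; σ2 onset /nl/ (3→4 rises), coda /∅/ ok → phonotactically legal
vlu.ldu — violates constraint (f): syllable 2 onset /ld/: /l/ (liquid, 4) → /d/ (stop, 1) does not rise → phonotactically illegal
bdu — violates constraint (f): syllable 1 onset /bd/: /b/ (stop, 1) → /d/ (stop, 1) does not rise → phonotactically illegal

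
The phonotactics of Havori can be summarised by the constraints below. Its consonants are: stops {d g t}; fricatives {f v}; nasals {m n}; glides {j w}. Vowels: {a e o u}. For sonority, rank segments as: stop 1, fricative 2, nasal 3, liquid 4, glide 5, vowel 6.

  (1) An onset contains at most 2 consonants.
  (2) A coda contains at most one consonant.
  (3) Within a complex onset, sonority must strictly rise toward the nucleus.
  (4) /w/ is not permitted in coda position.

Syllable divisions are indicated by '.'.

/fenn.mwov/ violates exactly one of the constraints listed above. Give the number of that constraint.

2

/fenn.mwov/: syllable 1 coda /nn/ has 2 consonants (> 1).
This is a violation of constraint 2: "A coda contains at most one consonant."
The remaining constraints (1, 3, 4) are satisfied.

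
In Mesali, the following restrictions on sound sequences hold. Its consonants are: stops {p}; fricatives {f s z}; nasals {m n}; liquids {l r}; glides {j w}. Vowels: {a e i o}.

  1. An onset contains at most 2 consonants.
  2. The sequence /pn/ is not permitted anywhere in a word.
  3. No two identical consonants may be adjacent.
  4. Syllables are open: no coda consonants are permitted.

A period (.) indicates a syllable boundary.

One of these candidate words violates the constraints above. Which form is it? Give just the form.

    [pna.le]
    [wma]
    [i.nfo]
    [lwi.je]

[pna.le]

[pna.le] — violates constraint 2: contains banned sequence /pn/ → not permitted
[wma] — σ1 onset /wm/ (2C), coda /∅/ ok → permitted
[i.nfo] — σ1 onset /∅/, coda /∅/ ok; σ2 onset /nf/ (2C), coda /∅/ ok → permitted
[lwi.je] — σ1 onset /lw/ (2C), coda /∅/ ok; σ2 onset /j/, coda /∅/ ok → permitted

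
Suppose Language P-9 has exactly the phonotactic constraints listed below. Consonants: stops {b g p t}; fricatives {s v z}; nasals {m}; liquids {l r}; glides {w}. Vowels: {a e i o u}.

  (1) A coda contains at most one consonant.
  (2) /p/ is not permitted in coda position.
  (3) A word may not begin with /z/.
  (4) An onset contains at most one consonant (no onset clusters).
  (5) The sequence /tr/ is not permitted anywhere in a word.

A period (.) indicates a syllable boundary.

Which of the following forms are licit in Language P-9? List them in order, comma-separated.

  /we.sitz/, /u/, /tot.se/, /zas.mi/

/we.sitz/ — violates constraint 1: syllable 2 coda /tz/ has 2 consonants (> 1) → illicit
/u/ — σ1 onset /∅/, coda /∅/ ok → licit
/tot.se/ — σ1 onset /t/, coda /t/ ok; σ2 onset /s/, coda /∅/ ok → licit
/zas.mi/ — violates constraint 3: word begins with /z/ → illicit

/u/, /tot.se/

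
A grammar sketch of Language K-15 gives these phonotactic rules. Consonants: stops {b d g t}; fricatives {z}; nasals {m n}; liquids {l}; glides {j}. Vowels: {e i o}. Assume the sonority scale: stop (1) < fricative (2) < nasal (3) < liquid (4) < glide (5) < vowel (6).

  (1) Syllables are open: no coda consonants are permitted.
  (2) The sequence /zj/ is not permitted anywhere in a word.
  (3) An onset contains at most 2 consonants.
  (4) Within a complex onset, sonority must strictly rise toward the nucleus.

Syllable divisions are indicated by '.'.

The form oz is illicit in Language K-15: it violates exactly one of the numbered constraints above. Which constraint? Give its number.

1

oz: syllable 1 coda /z/ has 1 consonant (> 0).
This is a violation of constraint 1: "Syllables are open: no coda consonants are permitted."
The remaining constraints (2, 3, 4) are satisfied.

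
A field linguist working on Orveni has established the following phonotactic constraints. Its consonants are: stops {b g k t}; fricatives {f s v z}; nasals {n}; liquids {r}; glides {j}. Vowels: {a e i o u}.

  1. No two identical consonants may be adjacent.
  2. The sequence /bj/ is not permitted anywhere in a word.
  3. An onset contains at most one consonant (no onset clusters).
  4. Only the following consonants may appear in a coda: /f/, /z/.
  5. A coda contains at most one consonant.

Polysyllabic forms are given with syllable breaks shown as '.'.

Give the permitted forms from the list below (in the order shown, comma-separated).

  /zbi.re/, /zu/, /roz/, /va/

/zu/, /roz/, /va/

/zbi.re/ — violates constraint 3: syllable 1 onset /zb/ has 2 consonants (> 1) → not permitted
/zu/ — σ1 onset /z/, coda /∅/ ok → permitted
/roz/ — σ1 onset /r/, coda /z/ ok → permitted
/va/ — σ1 onset /v/, coda /∅/ ok → permitted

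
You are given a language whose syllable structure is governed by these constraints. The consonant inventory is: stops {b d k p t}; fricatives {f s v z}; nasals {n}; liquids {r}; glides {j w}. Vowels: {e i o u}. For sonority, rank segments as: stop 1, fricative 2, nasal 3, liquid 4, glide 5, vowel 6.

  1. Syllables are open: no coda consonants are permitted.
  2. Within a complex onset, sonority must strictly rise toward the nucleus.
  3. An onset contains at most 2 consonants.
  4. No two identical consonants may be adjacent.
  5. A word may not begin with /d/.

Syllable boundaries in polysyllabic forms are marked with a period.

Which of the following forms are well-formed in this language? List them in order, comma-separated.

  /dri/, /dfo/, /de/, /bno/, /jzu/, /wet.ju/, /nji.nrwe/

/dri/ — violates constraint 5: word begins with /d/ → ill-formed
/dfo/ — violates constraint 5: word begins with /d/ → ill-formed
/de/ — violates constraint 5: word begins with /d/ → ill-formed
/bno/ — σ1 onset /bn/ (1→3 rises), coda /∅/ ok → well-formed
/jzu/ — violates constraint 2: syllable 1 onset /jz/: /j/ (glide, 5) → /z/ (fricative, 2) does not rise → ill-formed
/wet.ju/ — violates constraint 1: syllable 1 coda /t/ has 1 consonant (> 0) → ill-formed
/nji.nrwe/ — violates constraint 3: syllable 2 onset /nrw/ has 3 consonants (> 2) → ill-formed

/bno/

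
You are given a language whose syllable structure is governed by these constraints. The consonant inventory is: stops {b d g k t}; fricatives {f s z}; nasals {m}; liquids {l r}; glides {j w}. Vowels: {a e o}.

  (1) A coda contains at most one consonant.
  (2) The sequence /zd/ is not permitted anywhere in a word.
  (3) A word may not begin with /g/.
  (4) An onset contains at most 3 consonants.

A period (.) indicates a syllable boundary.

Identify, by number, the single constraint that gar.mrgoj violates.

gar.mrgoj: word begins with /g/.
This is a violation of constraint 3: "A word may not begin with /g/."
The remaining constraints (1, 2, 4) are satisfied.

3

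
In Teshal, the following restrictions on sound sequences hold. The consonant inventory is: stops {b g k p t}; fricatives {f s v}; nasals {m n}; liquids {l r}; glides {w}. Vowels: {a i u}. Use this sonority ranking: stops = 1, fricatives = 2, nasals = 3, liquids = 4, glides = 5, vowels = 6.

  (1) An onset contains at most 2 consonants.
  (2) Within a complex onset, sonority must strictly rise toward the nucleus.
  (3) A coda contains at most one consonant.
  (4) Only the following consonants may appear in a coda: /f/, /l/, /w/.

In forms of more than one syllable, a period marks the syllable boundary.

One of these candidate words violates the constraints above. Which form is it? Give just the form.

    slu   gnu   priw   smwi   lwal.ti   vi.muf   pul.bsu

slu — σ1 onset /sl/ (2→4 rises), coda /∅/ ok → well-formed
gnu — σ1 onset /gn/ (1→3 rises), coda /∅/ ok → well-formed
priw — σ1 onset /pr/ (1→4 rises), coda /w/ ok → well-formed
smwi — violates constraint 1: syllable 1 onset /smw/ has 3 consonants (> 2) → ill-formed
lwal.ti — σ1 onset /lw/ (4→5 rises), coda /l/ ok; σ2 onset /t/, coda /∅/ ok → well-formed
vi.muf — σ1 onset /v/, coda /∅/ ok; σ2 onset /m/, coda /f/ ok → well-formed
pul.bsu — σ1 onset /p/, coda /l/ ok; σ2 onset /bs/ (1→2 rises), coda /∅/ ok → well-formed

smwi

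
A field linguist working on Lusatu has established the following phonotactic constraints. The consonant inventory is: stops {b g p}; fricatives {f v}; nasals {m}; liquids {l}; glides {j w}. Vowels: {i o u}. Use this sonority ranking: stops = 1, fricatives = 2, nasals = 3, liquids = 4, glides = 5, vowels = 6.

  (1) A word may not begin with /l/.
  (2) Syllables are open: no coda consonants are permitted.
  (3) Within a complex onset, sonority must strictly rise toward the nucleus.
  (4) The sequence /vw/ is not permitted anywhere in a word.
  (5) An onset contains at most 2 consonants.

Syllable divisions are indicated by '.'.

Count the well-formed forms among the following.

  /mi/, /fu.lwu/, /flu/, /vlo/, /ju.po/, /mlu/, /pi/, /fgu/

7

/mi/ — σ1 onset /m/, coda /∅/ ok → well-formed
/fu.lwu/ — σ1 onset /f/, coda /∅/ ok; σ2 onset /lw/ (4→5 rises), coda /∅/ ok → well-formed
/flu/ — σ1 onset /fl/ (2→4 rises), coda /∅/ ok → well-formed
/vlo/ — σ1 onset /vl/ (2→4 rises), coda /∅/ ok → well-formed
/ju.po/ — σ1 onset /j/, coda /∅/ ok; σ2 onset /p/, coda /∅/ ok → well-formed
/mlu/ — σ1 onset /ml/ (3→4 rises), coda /∅/ ok → well-formed
/pi/ — σ1 onset /p/, coda /∅/ ok → well-formed
/fgu/ — violates constraint 3: syllable 1 onset /fg/: /f/ (fricative, 2) → /g/ (stop, 1) does not rise → ill-formed
Well-formed: /mi/, /fu.lwu/, /flu/, /vlo/, /ju.po/, /mlu/, /pi/ → 7.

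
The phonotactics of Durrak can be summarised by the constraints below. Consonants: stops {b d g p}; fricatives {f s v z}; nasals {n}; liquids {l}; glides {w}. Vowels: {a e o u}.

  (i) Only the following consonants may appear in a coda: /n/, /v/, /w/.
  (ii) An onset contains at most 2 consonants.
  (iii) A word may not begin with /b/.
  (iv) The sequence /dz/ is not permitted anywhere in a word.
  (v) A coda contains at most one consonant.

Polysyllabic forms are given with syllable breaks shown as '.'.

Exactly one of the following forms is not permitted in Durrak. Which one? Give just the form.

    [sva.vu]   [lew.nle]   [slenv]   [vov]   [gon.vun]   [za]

[slenv]

[sva.vu] — σ1 onset /sv/ (2C), coda /∅/ ok; σ2 onset /v/, coda /∅/ ok → permitted
[lew.nle] — σ1 onset /l/, coda /w/ ok; σ2 onset /nl/ (2C), coda /∅/ ok → permitted
[slenv] — violates constraint (v): syllable 1 coda /nv/ has 2 consonants (> 1) → not permitted
[vov] — σ1 onset /v/, coda /v/ ok → permitted
[gon.vun] — σ1 onset /g/, coda /n/ ok; σ2 onset /v/, coda /n/ ok → permitted
[za] — σ1 onset /z/, coda /∅/ ok → permitted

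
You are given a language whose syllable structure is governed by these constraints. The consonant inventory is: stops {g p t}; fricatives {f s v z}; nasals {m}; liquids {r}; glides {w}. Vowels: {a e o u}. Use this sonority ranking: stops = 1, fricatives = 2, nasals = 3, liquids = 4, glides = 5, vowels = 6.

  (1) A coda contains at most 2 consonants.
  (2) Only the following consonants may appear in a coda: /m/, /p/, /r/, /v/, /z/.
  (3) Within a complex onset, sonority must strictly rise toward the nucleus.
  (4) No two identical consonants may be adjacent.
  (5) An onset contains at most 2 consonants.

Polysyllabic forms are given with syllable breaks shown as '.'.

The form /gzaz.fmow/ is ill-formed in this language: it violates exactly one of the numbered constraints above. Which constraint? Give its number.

/gzaz.fmow/: syllable 2 coda contains /w/, which is not a licensed coda consonant.
This is a violation of constraint 2: "Only the following consonants may appear in a coda: /m/, /p/, /r/, /v/, /z/."
The remaining constraints (1, 3, 4, 5) are satisfied.

2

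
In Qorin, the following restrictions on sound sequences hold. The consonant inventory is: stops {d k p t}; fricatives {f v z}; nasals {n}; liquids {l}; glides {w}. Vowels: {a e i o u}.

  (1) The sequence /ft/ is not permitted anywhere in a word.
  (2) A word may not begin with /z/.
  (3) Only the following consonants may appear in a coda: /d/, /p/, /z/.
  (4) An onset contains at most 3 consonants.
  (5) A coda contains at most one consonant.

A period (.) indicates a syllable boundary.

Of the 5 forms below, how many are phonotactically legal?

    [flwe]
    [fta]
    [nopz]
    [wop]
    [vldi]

[flwe] — σ1 onset /flw/ (3C), coda /∅/ ok → phonotactically legal
[fta] — violates constraint 1: contains banned sequence /ft/ → phonotactically illegal
[nopz] — violates constraint 5: syllable 1 coda /pz/ has 2 consonants (> 1) → phonotactically illegal
[wop] — σ1 onset /w/, coda /p/ ok → phonotactically legal
[vldi] — σ1 onset /vld/ (3C), coda /∅/ ok → phonotactically legal
Phonotactically legal: [flwe], [wop], [vldi] → 3.

3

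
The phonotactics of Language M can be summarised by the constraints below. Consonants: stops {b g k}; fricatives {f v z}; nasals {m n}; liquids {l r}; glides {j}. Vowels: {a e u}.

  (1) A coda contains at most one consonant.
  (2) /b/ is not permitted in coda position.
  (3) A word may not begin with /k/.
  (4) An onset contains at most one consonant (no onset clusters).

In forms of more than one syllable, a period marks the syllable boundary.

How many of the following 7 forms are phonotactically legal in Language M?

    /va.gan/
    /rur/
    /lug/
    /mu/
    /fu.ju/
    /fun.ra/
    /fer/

/va.gan/ — σ1 onset /v/, coda /∅/ ok; σ2 onset /g/, coda /n/ ok → phonotactically legal
/rur/ — σ1 onset /r/, coda /r/ ok → phonotactically legal
/lug/ — σ1 onset /l/, coda /g/ ok → phonotactically legal
/mu/ — σ1 onset /m/, coda /∅/ ok → phonotactically legal
/fu.ju/ — σ1 onset /f/, coda /∅/ ok; σ2 onset /j/, coda /∅/ ok → phonotactically legal
/fun.ra/ — σ1 onset /f/, coda /n/ ok; σ2 onset /r/, coda /∅/ ok → phonotactically legal
/fer/ — σ1 onset /f/, coda /r/ ok → phonotactically legal
Phonotactically legal: /va.gan/, /rur/, /lug/, /mu/, /fu.ju/, /fun.ra/, /fer/ → 7.

7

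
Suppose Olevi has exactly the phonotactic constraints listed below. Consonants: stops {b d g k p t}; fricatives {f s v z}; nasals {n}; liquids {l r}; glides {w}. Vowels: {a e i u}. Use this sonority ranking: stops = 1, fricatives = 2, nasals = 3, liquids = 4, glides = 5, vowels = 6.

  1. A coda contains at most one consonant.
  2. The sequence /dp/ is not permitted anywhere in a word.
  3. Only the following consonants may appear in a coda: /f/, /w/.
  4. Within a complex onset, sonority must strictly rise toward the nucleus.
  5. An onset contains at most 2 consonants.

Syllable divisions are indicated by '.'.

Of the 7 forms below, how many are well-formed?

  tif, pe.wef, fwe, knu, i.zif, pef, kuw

7

tif — σ1 onset /t/, coda /f/ ok → well-formed
pe.wef — σ1 onset /p/, coda /∅/ ok; σ2 onset /w/, coda /f/ ok → well-formed
fwe — σ1 onset /fw/ (2→5 rises), coda /∅/ ok → well-formed
knu — σ1 onset /kn/ (1→3 rises), coda /∅/ ok → well-formed
i.zif — σ1 onset /∅/, coda /∅/ ok; σ2 onset /z/, coda /f/ ok → well-formed
pef — σ1 onset /p/, coda /f/ ok → well-formed
kuw — σ1 onset /k/, coda /w/ ok → well-formed
Well-formed: tif, pe.wef, fwe, knu, i.zif, pef, kuw → 7.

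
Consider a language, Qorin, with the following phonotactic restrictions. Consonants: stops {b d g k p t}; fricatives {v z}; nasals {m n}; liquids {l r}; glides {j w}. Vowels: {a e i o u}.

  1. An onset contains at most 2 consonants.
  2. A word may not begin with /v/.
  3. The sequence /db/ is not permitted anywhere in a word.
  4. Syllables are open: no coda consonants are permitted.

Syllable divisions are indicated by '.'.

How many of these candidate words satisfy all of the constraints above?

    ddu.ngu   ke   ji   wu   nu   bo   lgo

ddu.ngu — σ1 onset /dd/ (2C), coda /∅/ ok; σ2 onset /ng/ (2C), coda /∅/ ok → well-formed
ke — σ1 onset /k/, coda /∅/ ok → well-formed
ji — σ1 onset /j/, coda /∅/ ok → well-formed
wu — σ1 onset /w/, coda /∅/ ok → well-formed
nu — σ1 onset /n/, coda /∅/ ok → well-formed
bo — σ1 onset /b/, coda /∅/ ok → well-formed
lgo — σ1 onset /lg/ (2C), coda /∅/ ok → well-formed
Well-formed: ddu.ngu, ke, ji, wu, nu, bo, lgo → 7.

7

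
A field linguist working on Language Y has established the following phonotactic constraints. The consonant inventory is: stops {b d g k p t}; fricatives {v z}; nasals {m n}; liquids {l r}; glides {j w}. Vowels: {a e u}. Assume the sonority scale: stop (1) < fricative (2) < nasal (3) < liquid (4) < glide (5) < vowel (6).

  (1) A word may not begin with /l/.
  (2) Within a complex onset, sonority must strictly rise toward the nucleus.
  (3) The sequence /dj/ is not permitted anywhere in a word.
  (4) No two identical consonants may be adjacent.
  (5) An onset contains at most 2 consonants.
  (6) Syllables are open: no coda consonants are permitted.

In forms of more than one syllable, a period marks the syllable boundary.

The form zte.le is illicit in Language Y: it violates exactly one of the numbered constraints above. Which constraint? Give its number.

zte.le: syllable 1 onset /zt/: /z/ (fricative, 2) → /t/ (stop, 1) does not rise.
This is a violation of constraint 2: "Within a complex onset, sonority must strictly rise toward the nucleus."
The remaining constraints (1, 3, 4, 5, 6) are satisfied.

2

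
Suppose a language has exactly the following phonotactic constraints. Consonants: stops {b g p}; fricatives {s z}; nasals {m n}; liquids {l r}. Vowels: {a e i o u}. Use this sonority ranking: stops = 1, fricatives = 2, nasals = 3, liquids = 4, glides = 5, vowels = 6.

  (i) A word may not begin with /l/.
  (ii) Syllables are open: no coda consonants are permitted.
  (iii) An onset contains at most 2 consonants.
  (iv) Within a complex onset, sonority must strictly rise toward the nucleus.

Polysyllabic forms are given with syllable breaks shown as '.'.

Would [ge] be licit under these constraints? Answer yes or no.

yes

[ge] — σ1 onset /g/, coda /∅/ ok → licit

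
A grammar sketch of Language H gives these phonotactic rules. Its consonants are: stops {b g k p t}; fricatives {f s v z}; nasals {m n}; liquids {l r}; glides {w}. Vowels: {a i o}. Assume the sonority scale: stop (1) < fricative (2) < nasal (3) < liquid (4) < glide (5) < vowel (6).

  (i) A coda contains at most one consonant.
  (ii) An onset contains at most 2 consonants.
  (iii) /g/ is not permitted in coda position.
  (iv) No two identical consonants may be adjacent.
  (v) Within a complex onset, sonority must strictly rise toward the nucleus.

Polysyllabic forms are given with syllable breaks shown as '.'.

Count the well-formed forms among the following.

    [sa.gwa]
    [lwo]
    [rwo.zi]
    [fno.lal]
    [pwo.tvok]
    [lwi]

[sa.gwa] — σ1 onset /s/, coda /∅/ ok; σ2 onset /gw/ (1→5 rises), coda /∅/ ok → well-formed
[lwo] — σ1 onset /lw/ (4→5 rises), coda /∅/ ok → well-formed
[rwo.zi] — σ1 onset /rw/ (4→5 rises), coda /∅/ ok; σ2 onset /z/, coda /∅/ ok → well-formed
[fno.lal] — σ1 onset /fn/ (2→3 rises), coda /∅/ ok; σ2 onset /l/, coda /l/ ok → well-formed
[pwo.tvok] — σ1 onset /pw/ (1→5 rises), coda /∅/ ok; σ2 onset /tv/ (1→2 rises), coda /k/ ok → well-formed
[lwi] — σ1 onset /lw/ (4→5 rises), coda /∅/ ok → well-formed
Well-formed: [sa.gwa], [lwo], [rwo.zi], [fno.lal], [pwo.tvok], [lwi] → 6.

6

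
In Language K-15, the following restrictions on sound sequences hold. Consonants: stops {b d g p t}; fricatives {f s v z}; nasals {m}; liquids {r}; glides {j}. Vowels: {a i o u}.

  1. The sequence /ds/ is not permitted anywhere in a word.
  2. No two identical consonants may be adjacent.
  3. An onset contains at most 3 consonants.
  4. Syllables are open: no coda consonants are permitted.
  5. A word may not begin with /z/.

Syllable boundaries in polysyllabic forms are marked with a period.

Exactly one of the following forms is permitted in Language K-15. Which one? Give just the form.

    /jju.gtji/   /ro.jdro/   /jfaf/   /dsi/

/ro.jdro/

/jju.gtji/ — violates constraint 2: adjacent identical consonants /jj/ → not permitted
/ro.jdro/ — σ1 onset /r/, coda /∅/ ok; σ2 onset /jdr/ (3C), coda /∅/ ok → permitted
/jfaf/ — violates constraint 4: syllable 1 coda /f/ has 1 consonant (> 0) → not permitted
/dsi/ — violates constraint 1: contains banned sequence /ds/ → not permitted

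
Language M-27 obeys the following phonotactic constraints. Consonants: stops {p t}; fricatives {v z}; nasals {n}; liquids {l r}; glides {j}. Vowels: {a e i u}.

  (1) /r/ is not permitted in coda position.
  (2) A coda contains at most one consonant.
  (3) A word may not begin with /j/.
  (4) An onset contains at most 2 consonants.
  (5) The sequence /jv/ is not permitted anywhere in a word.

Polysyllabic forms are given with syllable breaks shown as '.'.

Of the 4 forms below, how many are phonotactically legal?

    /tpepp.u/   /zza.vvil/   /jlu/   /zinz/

1

/tpepp.u/ — violates constraint 2: syllable 1 coda /pp/ has 2 consonants (> 1) → phonotactically illegal
/zza.vvil/ — σ1 onset /zz/ (2C), coda /∅/ ok; σ2 onset /vv/ (2C), coda /l/ ok → phonotactically legal
/jlu/ — violates constraint 3: word begins with /j/ → phonotactically illegal
/zinz/ — violates constraint 2: syllable 1 coda /nz/ has 2 consonants (> 1) → phonotactically illegal
Phonotactically legal: /zza.vvil/ → 1.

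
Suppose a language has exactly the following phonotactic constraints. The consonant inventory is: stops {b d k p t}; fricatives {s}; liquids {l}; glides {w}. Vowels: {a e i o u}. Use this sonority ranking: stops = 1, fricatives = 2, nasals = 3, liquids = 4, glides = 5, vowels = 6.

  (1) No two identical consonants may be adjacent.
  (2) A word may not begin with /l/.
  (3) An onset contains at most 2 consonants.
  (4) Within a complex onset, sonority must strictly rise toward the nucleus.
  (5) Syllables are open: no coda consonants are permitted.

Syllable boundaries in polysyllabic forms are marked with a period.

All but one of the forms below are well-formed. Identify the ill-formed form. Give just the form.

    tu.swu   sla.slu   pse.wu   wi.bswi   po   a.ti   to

tu.swu — σ1 onset /t/, coda /∅/ ok; σ2 onset /sw/ (2→5 rises), coda /∅/ ok → well-formed
sla.slu — σ1 onset /sl/ (2→4 rises), coda /∅/ ok; σ2 onset /sl/ (2→4 rises), coda /∅/ ok → well-formed
pse.wu — σ1 onset /ps/ (1→2 rises), coda /∅/ ok; σ2 onset /w/, coda /∅/ ok → well-formed
wi.bswi — violates constraint 3: syllable 2 onset /bsw/ has 3 consonants (> 2) → ill-formed
po — σ1 onset /p/, coda /∅/ ok → well-formed
a.ti — σ1 onset /∅/, coda /∅/ ok; σ2 onset /t/, coda /∅/ ok → well-formed
to — σ1 onset /t/, coda /∅/ ok → well-formed

wi.bswi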